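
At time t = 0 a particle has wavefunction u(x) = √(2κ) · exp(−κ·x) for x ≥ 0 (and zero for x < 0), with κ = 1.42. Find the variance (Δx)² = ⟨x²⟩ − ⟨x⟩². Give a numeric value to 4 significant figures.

0.1240

Compute ⟨x⟩ and ⟨x²⟩ separately, then (Δx)² = ⟨x²⟩ − ⟨x⟩².
Every integrand reduces to terms xʲ·e^(−2κx) on [0, ∞); use ∫₀^∞ xʲ·e^(−2κx) dx = j!/(2κ)^(j+1).
⟨x⟩ = 0.35211 and ⟨x²⟩ = 0.24797.
(Δx)² = 0.24797 − (0.35211)² = 0.12398.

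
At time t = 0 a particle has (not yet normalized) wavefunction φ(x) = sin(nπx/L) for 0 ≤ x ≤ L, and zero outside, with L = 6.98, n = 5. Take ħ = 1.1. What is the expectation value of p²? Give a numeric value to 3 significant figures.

p² φ = −ħ² d²φ/dx²; ⟨p²⟩ = −ħ² ∫ φ*·φ'' dx / ∫|φ|² dx.
d/dx sin(nπx/L) = (nπ/L)·cos(nπx/L) and d²/dx² sin(nπx/L) = −(nπ/L)²·sin(nπx/L); on 0 ≤ x ≤ L, ∫sin²(nπx/L) dx = L/2 and ∫sin(nπx/L)·cos(nπx/L) dx = 0.
State is unnormalized: ∫|φ|² dx = 3.4900, and ∫φ*·(−ħ² φ'') dx = 21.386, so ⟨p²⟩ = 21.386 / 3.4900.
⟨p²⟩ = 6.1279.

6.13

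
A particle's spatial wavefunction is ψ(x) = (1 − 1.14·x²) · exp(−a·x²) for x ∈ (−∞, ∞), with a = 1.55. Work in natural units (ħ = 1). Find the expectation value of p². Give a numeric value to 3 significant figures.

p² ψ = −ħ² d²ψ/dx²; ⟨p²⟩ = −ħ² ∫ ψ*·ψ'' dx / ∫|ψ|² dx.
Expand each integrand as polynomial × e^(−2ax²) and use ∫x^(2j)·e^(−2ax²) dx = (2j−1)!!/(4a)^j · √(π/(2a)), odd powers → 0; here √(π/(2a)) = 1.0067. Differentiate with the product rule, d/dx e^(−ax²) = −2ax·e^(−ax²).
State is unnormalized: ∫|ψ|² dx = 0.73859, and ∫ψ*·(−ħ² ψ'') dx = 2.5034, so ⟨p²⟩ = 2.5034 / 0.73859.
⟨p²⟩ = 3.3895.

3.39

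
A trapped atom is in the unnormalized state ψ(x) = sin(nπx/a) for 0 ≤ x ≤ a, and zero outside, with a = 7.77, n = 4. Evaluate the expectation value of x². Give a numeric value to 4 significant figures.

19.93

⟨x²⟩ = ∫ x²·|ψ|² dx / ∫|ψ|² dx (integrals over the domain).
With sin²θ = (1 − cos2θ)/2 on 0 ≤ x ≤ a: ∫sin²(nπx/a) dx = a/2, ∫x·sin²(nπx/a) dx = a²/4, ∫x²·sin²(nπx/a) dx = a³·(1/6 − 1/(4n²π²)); higher powers xᵏ the same way, integrating xᵏ·cos(2nπx/a) by parts.
State is unnormalized: ∫|ψ|² dx = 3.8850, and ∫ψ*·x²·ψ dx = 77.440, so ⟨x²⟩ = 77.440 / 3.8850.
⟨x²⟩ = 19.933.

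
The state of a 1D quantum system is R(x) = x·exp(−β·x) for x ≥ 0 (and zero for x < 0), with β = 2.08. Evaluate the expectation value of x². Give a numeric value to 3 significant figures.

⟨x²⟩ = ∫ x²·|R|² dx / ∫|R|² dx (integrals over the domain).
Every integrand reduces to terms xʲ·e^(−2βx) on [0, ∞); use ∫₀^∞ xʲ·e^(−2βx) dx = j!/(2β)^(j+1).
State is unnormalized: ∫|R|² dx = 0.027781, and ∫R*·x²·R dx = 0.019264, so ⟨x²⟩ = 0.019264 / 0.027781.
⟨x²⟩ = 0.69342.

0.693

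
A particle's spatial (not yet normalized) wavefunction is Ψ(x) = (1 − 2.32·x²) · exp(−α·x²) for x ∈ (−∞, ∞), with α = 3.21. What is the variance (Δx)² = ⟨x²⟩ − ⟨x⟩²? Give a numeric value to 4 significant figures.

0.04289

Compute ⟨x⟩ and ⟨x²⟩ separately, then (Δx)² = ⟨x²⟩ − ⟨x⟩².
Expand each integrand as polynomial × e^(−2αx²) and use ∫x^(2j)·e^(−2αx²) dx = (2j−1)!!/(4α)^j · √(π/(2α)), odd powers → 0; here √(π/(2α)) = 0.69953.
Normalization: ∫|Ψ|² dx = 0.51525.
⟨x⟩ = 0.0000 and ⟨x²⟩ = 0.042886.
(Δx)² = 0.042886 − (0.0000)² = 0.042886.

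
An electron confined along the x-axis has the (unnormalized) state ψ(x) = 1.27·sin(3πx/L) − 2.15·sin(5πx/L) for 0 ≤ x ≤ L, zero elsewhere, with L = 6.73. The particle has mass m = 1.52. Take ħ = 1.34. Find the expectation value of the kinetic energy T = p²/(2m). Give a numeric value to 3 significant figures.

T = −(ħ²/2m) d²/dx², so ⟨T⟩ = −(ħ²/2m) ∫ ψ*·ψ'' dx / ∫|ψ|² dx; with m = 1.52.
d²/dx² sin(jπx/L) = −(jπ/L)²·sin(jπx/L); on 0 ≤ x ≤ L, ∫sin²(jπx/L) dx = L/2 and ∫sin(jπx/L)·sin(lπx/L) dx = 0 for j ≠ l, so only diagonal terms survive in ∫|ψ|² and ∫ψ·ψ″; ∫ψ·ψ′ dx = [ψ²/2] between the walls = 0.
State is unnormalized: ∫|ψ|² dx = 20.982, and ∫ψ*·(−ħ²/2m · ψ'') dx = 56.337, so ⟨T⟩ = 56.337 / 20.982.
⟨T⟩ = 2.6850.

2.69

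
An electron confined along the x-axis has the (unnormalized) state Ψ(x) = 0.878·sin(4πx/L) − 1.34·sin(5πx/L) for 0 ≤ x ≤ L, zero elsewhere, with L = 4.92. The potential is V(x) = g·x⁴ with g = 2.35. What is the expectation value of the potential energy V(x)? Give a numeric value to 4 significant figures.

463.3

⟨V⟩ = ∫ V(x)·|Ψ|² dx / ∫|Ψ|² dx.
On 0 ≤ x ≤ L (j ≠ l): ∫sin²(jπx/L) dx = L/2, ∫sin(jπx/L)·sin(lπx/L) dx = 0; diagonal moments ∫x·sin²(jπx/L) dx = L²/4, ∫x²·sin²(jπx/L) dx = L³·(1/6 − 1/(4j²π²)); cross terms ∫x·sin(jπx/L)·sin(lπx/L) dx = 0 for j + l even and −4jlL²/(π²(j² − l²)²) for j + l odd, ∫x²·sin(jπx/L)·sin(lπx/L) dx = (−1)^(j+l)·4jlL³/(π²(j² − l²)²); higher powers the same way via product-to-sum and parts.
State is unnormalized: ∫|Ψ|² dx = 6.3136, and ∫Ψ*·V(x)·Ψ dx = 2924.8, so ⟨V⟩ = 2924.8 / 6.3136.
⟨V⟩ = 463.26.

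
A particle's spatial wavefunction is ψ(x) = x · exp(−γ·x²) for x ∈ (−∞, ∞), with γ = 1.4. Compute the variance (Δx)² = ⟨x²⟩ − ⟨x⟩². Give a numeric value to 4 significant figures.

Compute ⟨x⟩ and ⟨x²⟩ separately, then (Δx)² = ⟨x²⟩ − ⟨x⟩².
Expand each integrand as polynomial × e^(−2γx²) and use ∫x^(2j)·e^(−2γx²) dx = (2j−1)!!/(4γ)^j · √(π/(2γ)), odd powers → 0; here √(π/(2γ)) = 1.0592.
Normalization: ∫|ψ|² dx = 0.18915.
⟨x⟩ = 0.0000 and ⟨x²⟩ = 0.53571.
(Δx)² = 0.53571 − (0.0000)² = 0.53571.

0.5357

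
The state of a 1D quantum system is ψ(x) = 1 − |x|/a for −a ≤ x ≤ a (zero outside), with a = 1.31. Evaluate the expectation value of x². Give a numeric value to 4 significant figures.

0.1716

⟨x²⟩ = ∫ x²·|ψ|² dx / ∫|ψ|² dx (integrals over the domain).
ψ is even, so ∫ over [−a, a] = 2∫₀ᵃ with ψ = 1 − x/a there: ∫₀ᵃ (1 − x/a)² dx = a/3, ∫₀ᵃ x²(1 − x/a)² dx = a³/30, ∫₀ᵃ x⁴(1 − x/a)² dx = a⁵/105.
State is unnormalized: ∫|ψ|² dx = 0.87333, and ∫ψ*·x²·ψ dx = 0.14987, so ⟨x²⟩ = 0.14987 / 0.87333.
⟨x²⟩ = 0.17161.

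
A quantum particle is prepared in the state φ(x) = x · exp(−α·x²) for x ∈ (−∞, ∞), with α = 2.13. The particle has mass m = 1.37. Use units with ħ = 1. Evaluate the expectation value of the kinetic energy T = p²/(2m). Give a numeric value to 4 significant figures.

T = −(ħ²/2m) d²/dx², so ⟨T⟩ = −(ħ²/2m) ∫ φ*·φ'' dx / ∫|φ|² dx; with m = 1.37.
Expand each integrand as polynomial × e^(−2αx²) and use ∫x^(2j)·e^(−2αx²) dx = (2j−1)!!/(4α)^j · √(π/(2α)), odd powers → 0; here √(π/(2α)) = 0.85876. Differentiate with the product rule, d/dx e^(−αx²) = −2αx·e^(−αx²).
State is unnormalized: ∫|φ|² dx = 0.10079, and ∫φ*·(−ħ²/2m · φ'') dx = 0.23506, so ⟨T⟩ = 0.23506 / 0.10079.
⟨T⟩ = 2.3321.

2.332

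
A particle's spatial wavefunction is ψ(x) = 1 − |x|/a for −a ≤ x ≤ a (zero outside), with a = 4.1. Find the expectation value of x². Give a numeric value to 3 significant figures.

1.68

⟨x²⟩ = ∫ x²·|ψ|² dx / ∫|ψ|² dx (integrals over the domain).
ψ is even, so ∫ over [−a, a] = 2∫₀ᵃ with ψ = 1 − x/a there: ∫₀ᵃ (1 − x/a)² dx = a/3, ∫₀ᵃ x²(1 − x/a)² dx = a³/30, ∫₀ᵃ x⁴(1 − x/a)² dx = a⁵/105.
State is unnormalized: ∫|ψ|² dx = 2.7333, and ∫ψ*·x²·ψ dx = 4.5947, so ⟨x²⟩ = 4.5947 / 2.7333.
⟨x²⟩ = 1.6810.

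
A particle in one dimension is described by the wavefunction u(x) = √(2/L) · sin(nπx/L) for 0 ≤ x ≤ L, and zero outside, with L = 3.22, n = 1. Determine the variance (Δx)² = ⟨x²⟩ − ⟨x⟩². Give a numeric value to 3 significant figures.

Compute ⟨x⟩ and ⟨x²⟩ separately, then (Δx)² = ⟨x²⟩ − ⟨x⟩².
With sin²θ = (1 − cos2θ)/2 on 0 ≤ x ≤ L: ∫sin²(nπx/L) dx = L/2, ∫x·sin²(nπx/L) dx = L²/4, ∫x²·sin²(nπx/L) dx = L³·(1/6 − 1/(4n²π²)); higher powers xᵏ the same way, integrating xᵏ·cos(2nπx/L) by parts.
⟨x⟩ = 1.6100 and ⟨x²⟩ = 2.9309.
(Δx)² = 2.9309 − (1.6100)² = 0.33876.

0.339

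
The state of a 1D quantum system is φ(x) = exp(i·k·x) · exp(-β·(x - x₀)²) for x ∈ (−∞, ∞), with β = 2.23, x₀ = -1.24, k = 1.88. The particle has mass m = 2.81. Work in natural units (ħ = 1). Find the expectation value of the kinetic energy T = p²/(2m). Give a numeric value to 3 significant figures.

T = −(ħ²/2m) d²/dx², so ⟨T⟩ = −(ħ²/2m) ∫ φ*·φ'' dx / ∫|φ|² dx; with m = 2.81.
Gaussian moments (u = x − x₀): ∫u^(2j)·e^(−2βu²) du = (2j−1)!!/(4β)^j · √(π/(2β)), odd powers integrate to 0; here √(π/(2β)) = 0.83928. Derivatives: φ′ = (ik − 2βu)·φ, φ″ = ((ik − 2βu)² − 2β)·φ; the odd-in-u pieces drop out.
State is unnormalized: ∫|φ|² dx = 0.83928, and ∫φ*·(−ħ²/2m · φ'') dx = 0.86085, so ⟨T⟩ = 0.86085 / 0.83928.
⟨T⟩ = 1.0257.

1.03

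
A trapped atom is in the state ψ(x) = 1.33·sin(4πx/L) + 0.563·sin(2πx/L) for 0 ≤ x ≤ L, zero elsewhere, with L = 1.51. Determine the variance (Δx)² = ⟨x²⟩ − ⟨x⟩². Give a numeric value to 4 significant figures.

0.2532

Compute ⟨x⟩ and ⟨x²⟩ separately, then (Δx)² = ⟨x²⟩ − ⟨x⟩².
On 0 ≤ x ≤ L (j ≠ l): ∫sin²(jπx/L) dx = L/2, ∫sin(jπx/L)·sin(lπx/L) dx = 0; diagonal moments ∫x·sin²(jπx/L) dx = L²/4, ∫x²·sin²(jπx/L) dx = L³·(1/6 − 1/(4j²π²)); cross terms ∫x·sin(jπx/L)·sin(lπx/L) dx = 0 for j + l even and −4jlL²/(π²(j² − l²)²) for j + l odd, ∫x²·sin(jπx/L)·sin(lπx/L) dx = (−1)^(j+l)·4jlL³/(π²(j² − l²)²); higher powers the same way via product-to-sum and parts.
Normalization: ∫|ψ|² dx = 1.5748.
⟨x⟩ = 0.75500 and ⟨x²⟩ = 0.82324.
(Δx)² = 0.82324 − (0.75500)² = 0.25322.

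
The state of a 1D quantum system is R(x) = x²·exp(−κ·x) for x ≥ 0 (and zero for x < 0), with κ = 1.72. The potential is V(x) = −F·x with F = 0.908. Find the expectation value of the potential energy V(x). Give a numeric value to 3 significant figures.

⟨V⟩ = ∫ V(x)·|R|² dx / ∫|R|² dx.
Every integrand reduces to terms xʲ·e^(−2κx) on [0, ∞); use ∫₀^∞ xʲ·e^(−2κx) dx = j!/(2κ)^(j+1).
State is unnormalized: ∫|R|² dx = 0.049822, and ∫R*·V(x)·R dx = -0.065753, so ⟨V⟩ = -0.065753 / 0.049822.
⟨V⟩ = -1.3198.

-1.32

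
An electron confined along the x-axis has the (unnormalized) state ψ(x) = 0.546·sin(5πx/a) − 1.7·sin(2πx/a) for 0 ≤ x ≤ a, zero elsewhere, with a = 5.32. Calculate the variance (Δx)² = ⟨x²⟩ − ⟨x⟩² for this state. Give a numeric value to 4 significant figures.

Compute ⟨x⟩ and ⟨x²⟩ separately, then (Δx)² = ⟨x²⟩ − ⟨x⟩².
On 0 ≤ x ≤ a (j ≠ l): ∫sin²(jπx/a) dx = a/2, ∫sin(jπx/a)·sin(lπx/a) dx = 0; diagonal moments ∫x·sin²(jπx/a) dx = a²/4, ∫x²·sin²(jπx/a) dx = a³·(1/6 − 1/(4j²π²)); cross terms ∫x·sin(jπx/a)·sin(lπx/a) dx = 0 for j + l even and −4jla²/(π²(j² − l²)²) for j + l odd, ∫x²·sin(jπx/a)·sin(lπx/a) dx = (−1)^(j+l)·4jla³/(π²(j² − l²)²); higher powers the same way via product-to-sum and parts.
Normalization: ∫|ψ|² dx = 8.4804.
⟨x⟩ = 2.7169 and ⟨x²⟩ = 9.4067.
(Δx)² = 9.4067 − (2.7169)² = 2.0250.

2.025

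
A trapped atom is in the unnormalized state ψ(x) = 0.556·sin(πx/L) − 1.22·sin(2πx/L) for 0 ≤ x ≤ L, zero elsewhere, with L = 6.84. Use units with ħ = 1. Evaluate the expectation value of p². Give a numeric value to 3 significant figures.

p² ψ = −ħ² d²ψ/dx²; ⟨p²⟩ = −ħ² ∫ ψ*·ψ'' dx / ∫|ψ|² dx.
d²/dx² sin(jπx/L) = −(jπ/L)²·sin(jπx/L); on 0 ≤ x ≤ L, ∫sin²(jπx/L) dx = L/2 and ∫sin(jπx/L)·sin(lπx/L) dx = 0 for j ≠ l, so only diagonal terms survive in ∫|ψ|² and ∫ψ·ψ″; ∫ψ·ψ′ dx = [ψ²/2] between the walls = 0.
State is unnormalized: ∫|ψ|² dx = 6.1476, and ∫ψ*·(−ħ² ψ'') dx = 4.5183, so ⟨p²⟩ = 4.5183 / 6.1476.
⟨p²⟩ = 0.73498.

0.735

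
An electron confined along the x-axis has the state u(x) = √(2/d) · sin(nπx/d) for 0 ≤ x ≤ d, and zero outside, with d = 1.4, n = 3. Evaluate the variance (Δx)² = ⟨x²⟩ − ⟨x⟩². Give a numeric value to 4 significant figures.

Compute ⟨x⟩ and ⟨x²⟩ separately, then (Δx)² = ⟨x²⟩ − ⟨x⟩².
With sin²θ = (1 − cos2θ)/2 on 0 ≤ x ≤ d: ∫sin²(nπx/d) dx = d/2, ∫x·sin²(nπx/d) dx = d²/4, ∫x²·sin²(nπx/d) dx = d³·(1/6 − 1/(4n²π²)); higher powers xᵏ the same way, integrating xᵏ·cos(2nπx/d) by parts.
⟨x⟩ = 0.70000 and ⟨x²⟩ = 0.64230.
(Δx)² = 0.64230 − (0.70000)² = 0.15230.

0.1523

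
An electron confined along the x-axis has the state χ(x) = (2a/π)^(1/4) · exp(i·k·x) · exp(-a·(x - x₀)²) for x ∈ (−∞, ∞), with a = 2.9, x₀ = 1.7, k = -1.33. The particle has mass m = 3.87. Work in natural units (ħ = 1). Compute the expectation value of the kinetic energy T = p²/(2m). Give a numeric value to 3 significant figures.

0.603

T = −(ħ²/2m) d²/dx², so ⟨T⟩ = −(ħ²/2m) ∫ χ*·χ'' dx; with m = 3.87.
Gaussian moments (u = x − x₀): ∫u^(2j)·e^(−2au²) du = (2j−1)!!/(4a)^j · √(π/(2a)), odd powers integrate to 0; here √(π/(2a)) = 0.73597. Derivatives: χ′ = (ik − 2au)·χ, χ″ = ((ik − 2au)² − 2a)·χ; the odd-in-u pieces drop out.
⟨T⟩ = 0.60322.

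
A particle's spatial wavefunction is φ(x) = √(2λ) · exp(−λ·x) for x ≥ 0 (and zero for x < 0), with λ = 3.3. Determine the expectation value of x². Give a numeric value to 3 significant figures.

⟨x²⟩ = ∫ x²·|φ|² dx (integrals over the domain).
Every integrand reduces to terms xʲ·e^(−2λx) on [0, ∞); use ∫₀^∞ xʲ·e^(−2λx) dx = j!/(2λ)^(j+1).
⟨x²⟩ = 0.045914.

0.0459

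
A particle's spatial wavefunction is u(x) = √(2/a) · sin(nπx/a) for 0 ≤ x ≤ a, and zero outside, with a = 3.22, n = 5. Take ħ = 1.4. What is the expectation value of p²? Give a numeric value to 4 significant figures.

p² u = −ħ² d²u/dx²; ⟨p²⟩ = −ħ² ∫ u*·u'' dx.
d/dx sin(nπx/a) = (nπ/a)·cos(nπx/a) and d²/dx² sin(nπx/a) = −(nπ/a)²·sin(nπx/a); on 0 ≤ x ≤ a, ∫sin²(nπx/a) dx = a/2 and ∫sin(nπx/a)·cos(nπx/a) dx = 0.
⟨p²⟩ = 46.643.

46.64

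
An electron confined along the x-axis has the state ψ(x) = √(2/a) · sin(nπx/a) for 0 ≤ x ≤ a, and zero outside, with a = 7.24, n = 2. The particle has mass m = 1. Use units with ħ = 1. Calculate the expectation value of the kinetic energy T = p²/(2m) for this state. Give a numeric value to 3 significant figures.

0.377

T = −(ħ²/2m) d²/dx², so ⟨T⟩ = −(ħ²/2m) ∫ ψ*·ψ'' dx; with m = 1.
d/dx sin(nπx/a) = (nπ/a)·cos(nπx/a) and d²/dx² sin(nπx/a) = −(nπ/a)²·sin(nπx/a); on 0 ≤ x ≤ a, ∫sin²(nπx/a) dx = a/2 and ∫sin(nπx/a)·cos(nπx/a) dx = 0.
⟨T⟩ = 0.37658.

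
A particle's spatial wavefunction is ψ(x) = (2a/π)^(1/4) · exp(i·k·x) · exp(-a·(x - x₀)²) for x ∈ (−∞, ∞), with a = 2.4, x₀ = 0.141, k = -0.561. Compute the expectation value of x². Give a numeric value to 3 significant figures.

0.124

⟨x²⟩ = ∫ x²·|ψ|² dx (integrals over the domain).
Gaussian moments (u = x − x₀): ∫u^(2j)·e^(−2au²) du = (2j−1)!!/(4a)^j · √(π/(2a)), odd powers integrate to 0; here √(π/(2a)) = 0.80901.
⟨x²⟩ = 0.12405.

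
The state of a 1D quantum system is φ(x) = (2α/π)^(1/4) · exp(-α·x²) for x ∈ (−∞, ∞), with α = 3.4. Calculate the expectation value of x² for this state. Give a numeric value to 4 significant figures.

0.07353

⟨x²⟩ = ∫ x²·|φ|² dx (integrals over the domain).
Gaussian moments: ∫x^(2j)·e^(−2αx²) dx = (2j−1)!!/(4α)^j · √(π/(2α)), odd powers integrate to 0; here √(π/(2α)) = 0.67971.
⟨x²⟩ = 0.073529.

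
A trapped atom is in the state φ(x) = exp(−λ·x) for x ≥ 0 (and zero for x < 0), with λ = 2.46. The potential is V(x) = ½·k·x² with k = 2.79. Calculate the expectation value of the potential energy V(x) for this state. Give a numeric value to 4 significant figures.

⟨V⟩ = ∫ V(x)·|φ|² dx / ∫|φ|² dx.
Every integrand reduces to terms xʲ·e^(−2λx) on [0, ∞); use ∫₀^∞ xʲ·e^(−2λx) dx = j!/(2λ)^(j+1).
State is unnormalized: ∫|φ|² dx = 0.20325, and ∫φ*·V(x)·φ dx = 0.023427, so ⟨V⟩ = 0.023427 / 0.20325.
⟨V⟩ = 0.11526.

0.1153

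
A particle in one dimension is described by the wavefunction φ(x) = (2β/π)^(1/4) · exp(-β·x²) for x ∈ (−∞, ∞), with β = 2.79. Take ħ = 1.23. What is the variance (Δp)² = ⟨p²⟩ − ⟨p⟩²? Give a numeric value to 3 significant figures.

Compute ⟨p⟩ and ⟨p²⟩ separately; (Δp)² = ⟨p²⟩ − ⟨p⟩².
Gaussian moments: ∫x^(2j)·e^(−2βx²) dx = (2j−1)!!/(4β)^j · √(π/(2β)), odd powers integrate to 0; here √(π/(2β)) = 0.75034. Derivatives: d/dx e^(−βx²) = −2βx·e^(−βx²), d²/dx² e^(−βx²) = (4β²x² − 2β)·e^(−βx²).
⟨p⟩ = 0.0000 and ⟨p²⟩ = 4.2210.
(Δp)² = 4.2210 − (0.0000)² = 4.2210.

4.22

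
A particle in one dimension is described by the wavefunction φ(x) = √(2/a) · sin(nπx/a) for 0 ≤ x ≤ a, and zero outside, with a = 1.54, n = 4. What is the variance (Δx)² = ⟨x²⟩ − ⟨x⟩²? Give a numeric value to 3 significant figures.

0.190

Compute ⟨x⟩ and ⟨x²⟩ separately, then (Δx)² = ⟨x²⟩ − ⟨x⟩².
With sin²θ = (1 − cos2θ)/2 on 0 ≤ x ≤ a: ∫sin²(nπx/a) dx = a/2, ∫x·sin²(nπx/a) dx = a²/4, ∫x²·sin²(nπx/a) dx = a³·(1/6 − 1/(4n²π²)); higher powers xᵏ the same way, integrating xᵏ·cos(2nπx/a) by parts.
⟨x⟩ = 0.77000 and ⟨x²⟩ = 0.78302.
(Δx)² = 0.78302 − (0.77000)² = 0.19012.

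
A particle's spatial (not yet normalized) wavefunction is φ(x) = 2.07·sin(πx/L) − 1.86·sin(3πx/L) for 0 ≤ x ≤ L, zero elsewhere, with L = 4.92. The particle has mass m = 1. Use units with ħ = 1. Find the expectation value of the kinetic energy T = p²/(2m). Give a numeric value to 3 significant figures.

0.932

T = −(ħ²/2m) d²/dx², so ⟨T⟩ = −(ħ²/2m) ∫ φ*·φ'' dx / ∫|φ|² dx; with m = 1.
d²/dx² sin(jπx/L) = −(jπ/L)²·sin(jπx/L); on 0 ≤ x ≤ L, ∫sin²(jπx/L) dx = L/2 and ∫sin(jπx/L)·sin(lπx/L) dx = 0 for j ≠ l, so only diagonal terms survive in ∫|φ|² and ∫φ·φ″; ∫φ·φ′ dx = [φ²/2] between the walls = 0.
State is unnormalized: ∫|φ|² dx = 19.051, and ∫φ*·(−ħ²/2m · φ'') dx = 17.764, so ⟨T⟩ = 17.764 / 19.051.
⟨T⟩ = 0.93242.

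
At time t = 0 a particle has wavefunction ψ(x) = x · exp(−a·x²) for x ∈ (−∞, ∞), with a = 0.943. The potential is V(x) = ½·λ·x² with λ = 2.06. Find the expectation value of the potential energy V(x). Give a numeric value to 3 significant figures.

⟨V⟩ = ∫ V(x)·|ψ|² dx / ∫|ψ|² dx.
Expand each integrand as polynomial × e^(−2ax²) and use ∫x^(2j)·e^(−2ax²) dx = (2j−1)!!/(4a)^j · √(π/(2a)), odd powers → 0; here √(π/(2a)) = 1.2906.
State is unnormalized: ∫|ψ|² dx = 0.34216, and ∫ψ*·V(x)·ψ dx = 0.28030, so ⟨V⟩ = 0.28030 / 0.34216.
⟨V⟩ = 0.81919.

0.819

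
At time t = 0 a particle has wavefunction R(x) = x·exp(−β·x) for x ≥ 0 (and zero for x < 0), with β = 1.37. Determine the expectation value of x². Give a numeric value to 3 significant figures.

1.60

⟨x²⟩ = ∫ x²·|R|² dx / ∫|R|² dx (integrals over the domain).
Every integrand reduces to terms xʲ·e^(−2βx) on [0, ∞); use ∫₀^∞ xʲ·e^(−2βx) dx = j!/(2β)^(j+1).
State is unnormalized: ∫|R|² dx = 0.097225, and ∫R*·x²·R dx = 0.15540, so ⟨x²⟩ = 0.15540 / 0.097225.
⟨x²⟩ = 1.5984.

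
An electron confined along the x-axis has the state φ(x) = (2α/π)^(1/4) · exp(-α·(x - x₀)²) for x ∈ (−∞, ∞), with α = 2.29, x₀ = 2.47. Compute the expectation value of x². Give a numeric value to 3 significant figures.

6.21

⟨x²⟩ = ∫ x²·|φ|² dx (integrals over the domain).
Gaussian moments (u = x − x₀): ∫u^(2j)·e^(−2αu²) du = (2j−1)!!/(4α)^j · √(π/(2α)), odd powers integrate to 0; here √(π/(2α)) = 0.82821.
⟨x²⟩ = 6.2101.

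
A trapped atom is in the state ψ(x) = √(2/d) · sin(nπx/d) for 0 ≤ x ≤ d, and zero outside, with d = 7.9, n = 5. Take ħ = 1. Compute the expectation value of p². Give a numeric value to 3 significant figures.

3.95

p² ψ = −ħ² d²ψ/dx²; ⟨p²⟩ = −ħ² ∫ ψ*·ψ'' dx.
d/dx sin(nπx/d) = (nπ/d)·cos(nπx/d) and d²/dx² sin(nπx/d) = −(nπ/d)²·sin(nπx/d); on 0 ≤ x ≤ d, ∫sin²(nπx/d) dx = d/2 and ∫sin(nπx/d)·cos(nπx/d) dx = 0.
⟨p²⟩ = 3.9535.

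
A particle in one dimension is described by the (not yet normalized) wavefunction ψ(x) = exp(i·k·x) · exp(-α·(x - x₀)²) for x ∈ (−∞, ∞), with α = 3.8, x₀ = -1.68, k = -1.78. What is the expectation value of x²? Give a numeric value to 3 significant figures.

2.89

⟨x²⟩ = ∫ x²·|ψ|² dx / ∫|ψ|² dx (integrals over the domain).
Gaussian moments (u = x − x₀): ∫u^(2j)·e^(−2αu²) du = (2j−1)!!/(4α)^j · √(π/(2α)), odd powers integrate to 0; here √(π/(2α)) = 0.64294.
State is unnormalized: ∫|ψ|² dx = 0.64294, and ∫ψ*·x²·ψ dx = 1.8569, so ⟨x²⟩ = 1.8569 / 0.64294.
⟨x²⟩ = 2.8882.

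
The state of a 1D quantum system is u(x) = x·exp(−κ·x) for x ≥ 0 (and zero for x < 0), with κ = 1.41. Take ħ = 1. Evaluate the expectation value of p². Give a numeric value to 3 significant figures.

p² u = −ħ² d²u/dx²; ⟨p²⟩ = −ħ² ∫ u*·u'' dx / ∫|u|² dx.
Differentiate x·exp(−κ·x) with the product rule; every integrand then reduces to terms xʲ·e^(−2κx) on [0, ∞), with ∫₀^∞ xʲ·e^(−2κx) dx = j!/(2κ)^(j+1).
State is unnormalized: ∫|u|² dx = 0.089183, and ∫u*·(−ħ² u'') dx = 0.17730, so ⟨p²⟩ = 0.17730 / 0.089183.
⟨p²⟩ = 1.9881.

1.99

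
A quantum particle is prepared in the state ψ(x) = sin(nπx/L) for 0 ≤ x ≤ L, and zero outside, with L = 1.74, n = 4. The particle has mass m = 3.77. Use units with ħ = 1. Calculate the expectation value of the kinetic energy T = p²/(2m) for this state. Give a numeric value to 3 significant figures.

T = −(ħ²/2m) d²/dx², so ⟨T⟩ = −(ħ²/2m) ∫ ψ*·ψ'' dx / ∫|ψ|² dx; with m = 3.77.
d/dx sin(nπx/L) = (nπ/L)·cos(nπx/L) and d²/dx² sin(nπx/L) = −(nπ/L)²·sin(nπx/L); on 0 ≤ x ≤ L, ∫sin²(nπx/L) dx = L/2 and ∫sin(nπx/L)·cos(nπx/L) dx = 0.
State is unnormalized: ∫|ψ|² dx = 0.87000, and ∫ψ*·(−ħ²/2m · ψ'') dx = 6.0182, so ⟨T⟩ = 6.0182 / 0.87000.
⟨T⟩ = 6.9175.

6.92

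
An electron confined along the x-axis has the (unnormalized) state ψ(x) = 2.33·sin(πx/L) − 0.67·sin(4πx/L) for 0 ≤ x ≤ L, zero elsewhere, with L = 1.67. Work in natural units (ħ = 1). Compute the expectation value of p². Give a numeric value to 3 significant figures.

7.59

p² ψ = −ħ² d²ψ/dx²; ⟨p²⟩ = −ħ² ∫ ψ*·ψ'' dx / ∫|ψ|² dx.
d²/dx² sin(jπx/L) = −(jπ/L)²·sin(jπx/L); on 0 ≤ x ≤ L, ∫sin²(jπx/L) dx = L/2 and ∫sin(jπx/L)·sin(lπx/L) dx = 0 for j ≠ l, so only diagonal terms survive in ∫|ψ|² and ∫ψ·ψ″; ∫ψ·ψ′ dx = [ψ²/2] between the walls = 0.
State is unnormalized: ∫|ψ|² dx = 4.9080, and ∫ψ*·(−ħ² ψ'') dx = 37.266, so ⟨p²⟩ = 37.266 / 4.9080.
⟨p²⟩ = 7.5930.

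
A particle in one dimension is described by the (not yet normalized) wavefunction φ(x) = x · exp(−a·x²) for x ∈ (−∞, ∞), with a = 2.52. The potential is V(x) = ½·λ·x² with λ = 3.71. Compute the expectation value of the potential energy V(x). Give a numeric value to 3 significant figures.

⟨V⟩ = ∫ V(x)·|φ|² dx / ∫|φ|² dx.
Expand each integrand as polynomial × e^(−2ax²) and use ∫x^(2j)·e^(−2ax²) dx = (2j−1)!!/(4a)^j · √(π/(2a)), odd powers → 0; here √(π/(2a)) = 0.78951.
State is unnormalized: ∫|φ|² dx = 0.078325, and ∫φ*·V(x)·φ dx = 0.043242, so ⟨V⟩ = 0.043242 / 0.078325.
⟨V⟩ = 0.55208.

0.552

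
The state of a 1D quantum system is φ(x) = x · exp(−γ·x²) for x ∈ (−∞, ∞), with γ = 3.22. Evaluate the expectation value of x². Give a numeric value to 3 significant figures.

0.233

⟨x²⟩ = ∫ x²·|φ|² dx / ∫|φ|² dx (integrals over the domain).
Expand each integrand as polynomial × e^(−2γx²) and use ∫x^(2j)·e^(−2γx²) dx = (2j−1)!!/(4γ)^j · √(π/(2γ)), odd powers → 0; here √(π/(2γ)) = 0.69844.
State is unnormalized: ∫|φ|² dx = 0.054227, and ∫φ*·x²·φ dx = 0.012631, so ⟨x²⟩ = 0.012631 / 0.054227.
⟨x²⟩ = 0.23292.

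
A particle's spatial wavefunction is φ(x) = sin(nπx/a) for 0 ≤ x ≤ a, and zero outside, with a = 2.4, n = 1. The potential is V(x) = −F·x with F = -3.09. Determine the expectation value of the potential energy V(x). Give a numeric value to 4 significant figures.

3.708

⟨V⟩ = ∫ V(x)·|φ|² dx / ∫|φ|² dx.
With sin²θ = (1 − cos2θ)/2 on 0 ≤ x ≤ a: ∫sin²(nπx/a) dx = a/2, ∫x·sin²(nπx/a) dx = a²/4, ∫x²·sin²(nπx/a) dx = a³·(1/6 − 1/(4n²π²)); higher powers xᵏ the same way, integrating xᵏ·cos(2nπx/a) by parts.
State is unnormalized: ∫|φ|² dx = 1.2000, and ∫φ*·V(x)·φ dx = 4.4496, so ⟨V⟩ = 4.4496 / 1.2000.
⟨V⟩ = 3.7080.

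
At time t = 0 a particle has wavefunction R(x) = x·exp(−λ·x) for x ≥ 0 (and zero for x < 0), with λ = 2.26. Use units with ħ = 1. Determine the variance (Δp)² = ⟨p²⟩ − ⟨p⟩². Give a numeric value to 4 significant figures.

5.108

Compute ⟨p⟩ and ⟨p²⟩ separately; (Δp)² = ⟨p²⟩ − ⟨p⟩².
Differentiate x·exp(−λ·x) with the product rule; every integrand then reduces to terms xʲ·e^(−2λx) on [0, ∞), with ∫₀^∞ xʲ·e^(−2λx) dx = j!/(2λ)^(j+1).
Normalization: ∫|R|² dx = 0.021658.
⟨p⟩ = 0.0000 and ⟨p²⟩ = 5.1076.
(Δp)² = 5.1076 − (0.0000)² = 5.1076.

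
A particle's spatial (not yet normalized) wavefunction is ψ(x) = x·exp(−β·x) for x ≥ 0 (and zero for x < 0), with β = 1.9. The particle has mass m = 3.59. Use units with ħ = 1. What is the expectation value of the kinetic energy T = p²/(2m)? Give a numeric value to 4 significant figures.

T = −(ħ²/2m) d²/dx², so ⟨T⟩ = −(ħ²/2m) ∫ ψ*·ψ'' dx / ∫|ψ|² dx; with m = 3.59.
Differentiate x·exp(−β·x) with the product rule; every integrand then reduces to terms xʲ·e^(−2βx) on [0, ∞), with ∫₀^∞ xʲ·e^(−2βx) dx = j!/(2β)^(j+1).
State is unnormalized: ∫|ψ|² dx = 0.036448, and ∫ψ*·(−ħ²/2m · ψ'') dx = 0.018326, so ⟨T⟩ = 0.018326 / 0.036448.
⟨T⟩ = 0.50279.

0.5028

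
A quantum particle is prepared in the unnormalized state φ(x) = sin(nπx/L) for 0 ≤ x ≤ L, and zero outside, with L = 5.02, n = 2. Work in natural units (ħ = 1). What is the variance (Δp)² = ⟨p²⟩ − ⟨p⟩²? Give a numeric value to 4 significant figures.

Compute ⟨p⟩ and ⟨p²⟩ separately; (Δp)² = ⟨p²⟩ − ⟨p⟩².
d/dx sin(nπx/L) = (nπ/L)·cos(nπx/L) and d²/dx² sin(nπx/L) = −(nπ/L)²·sin(nπx/L); on 0 ≤ x ≤ L, ∫sin²(nπx/L) dx = L/2 and ∫sin(nπx/L)·cos(nπx/L) dx = 0.
Normalization: ∫|φ|² dx = 2.5100.
⟨p⟩ = 0.0000 and ⟨p²⟩ = 1.5666.
(Δp)² = 1.5666 − (0.0000)² = 1.5666.

1.567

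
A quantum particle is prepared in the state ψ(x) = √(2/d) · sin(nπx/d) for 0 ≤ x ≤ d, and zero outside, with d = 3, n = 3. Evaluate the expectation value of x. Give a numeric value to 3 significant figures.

1.50

⟨x⟩ = ∫ x·|ψ|² dx (integrals over the domain).
With sin²θ = (1 − cos2θ)/2 on 0 ≤ x ≤ d: ∫sin²(nπx/d) dx = d/2, ∫x·sin²(nπx/d) dx = d²/4, ∫x²·sin²(nπx/d) dx = d³·(1/6 − 1/(4n²π²)); higher powers xᵏ the same way, integrating xᵏ·cos(2nπx/d) by parts.
⟨x⟩ = 1.5000.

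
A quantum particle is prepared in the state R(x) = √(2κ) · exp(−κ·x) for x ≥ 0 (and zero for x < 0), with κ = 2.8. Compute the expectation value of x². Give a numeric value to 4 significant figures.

0.06378

⟨x²⟩ = ∫ x²·|R|² dx (integrals over the domain).
Every integrand reduces to terms xʲ·e^(−2κx) on [0, ∞); use ∫₀^∞ xʲ·e^(−2κx) dx = j!/(2κ)^(j+1).
⟨x²⟩ = 0.063776.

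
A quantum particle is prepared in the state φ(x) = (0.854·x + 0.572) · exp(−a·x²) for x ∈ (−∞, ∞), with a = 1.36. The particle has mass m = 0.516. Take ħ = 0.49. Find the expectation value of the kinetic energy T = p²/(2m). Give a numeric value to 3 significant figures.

T = −(ħ²/2m) d²/dx², so ⟨T⟩ = −(ħ²/2m) ∫ φ*·φ'' dx / ∫|φ|² dx; with m = 0.516.
Expand each integrand as polynomial × e^(−2ax²) and use ∫x^(2j)·e^(−2ax²) dx = (2j−1)!!/(4a)^j · √(π/(2a)), odd powers → 0; here √(π/(2a)) = 1.0747. Differentiate with the product rule, d/dx e^(−ax²) = −2ax·e^(−ax²).
State is unnormalized: ∫|φ|² dx = 0.49571, and ∫φ*·(−ħ²/2m · φ'') dx = 0.24803, so ⟨T⟩ = 0.24803 / 0.49571.
⟨T⟩ = 0.50034.

0.500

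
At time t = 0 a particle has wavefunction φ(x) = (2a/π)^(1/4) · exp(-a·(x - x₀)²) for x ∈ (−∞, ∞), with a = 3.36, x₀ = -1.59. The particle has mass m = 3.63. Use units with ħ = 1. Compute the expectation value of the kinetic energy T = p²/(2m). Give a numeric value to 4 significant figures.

0.4628

T = −(ħ²/2m) d²/dx², so ⟨T⟩ = −(ħ²/2m) ∫ φ*·φ'' dx; with m = 3.63.
Gaussian moments (u = x − x₀): ∫u^(2j)·e^(−2au²) du = (2j−1)!!/(4a)^j · √(π/(2a)), odd powers integrate to 0; here √(π/(2a)) = 0.68374. Derivatives: d/dx e^(−au²) = −2au·e^(−au²), d²/dx² e^(−au²) = (4a²u² − 2a)·e^(−au²).
⟨T⟩ = 0.46281.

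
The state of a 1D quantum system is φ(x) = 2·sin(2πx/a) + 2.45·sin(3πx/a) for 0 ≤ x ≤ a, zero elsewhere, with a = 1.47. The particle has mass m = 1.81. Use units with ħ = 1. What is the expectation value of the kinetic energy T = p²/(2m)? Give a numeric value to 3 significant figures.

T = −(ħ²/2m) d²/dx², so ⟨T⟩ = −(ħ²/2m) ∫ φ*·φ'' dx / ∫|φ|² dx; with m = 1.81.
d²/dx² sin(jπx/a) = −(jπ/a)²·sin(jπx/a); on 0 ≤ x ≤ a, ∫sin²(jπx/a) dx = a/2 and ∫sin(jπx/a)·sin(lπx/a) dx = 0 for j ≠ l, so only diagonal terms survive in ∫|φ|² and ∫φ·φ″; ∫φ·φ′ dx = [φ²/2] between the walls = 0.
State is unnormalized: ∫|φ|² dx = 7.3518, and ∫φ*·(−ħ²/2m · φ'') dx = 64.935, so ⟨T⟩ = 64.935 / 7.3518.
⟨T⟩ = 8.8325.

8.83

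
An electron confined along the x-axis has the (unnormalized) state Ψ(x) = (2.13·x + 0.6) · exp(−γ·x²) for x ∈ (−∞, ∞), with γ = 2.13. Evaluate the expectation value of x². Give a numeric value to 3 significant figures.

⟨x²⟩ = ∫ x²·|Ψ|² dx / ∫|Ψ|² dx (integrals over the domain).
Expand each integrand as polynomial × e^(−2γx²) and use ∫x^(2j)·e^(−2γx²) dx = (2j−1)!!/(4γ)^j · √(π/(2γ)), odd powers → 0; here √(π/(2γ)) = 0.85876.
State is unnormalized: ∫|Ψ|² dx = 0.76644, and ∫Ψ*·x²·Ψ dx = 0.19730, so ⟨x²⟩ = 0.19730 / 0.76644.
⟨x²⟩ = 0.25743.

0.257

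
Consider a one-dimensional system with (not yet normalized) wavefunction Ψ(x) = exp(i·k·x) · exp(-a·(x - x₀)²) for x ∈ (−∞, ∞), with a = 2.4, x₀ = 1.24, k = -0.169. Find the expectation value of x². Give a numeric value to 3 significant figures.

⟨x²⟩ = ∫ x²·|Ψ|² dx / ∫|Ψ|² dx (integrals over the domain).
Gaussian moments (u = x − x₀): ∫u^(2j)·e^(−2au²) du = (2j−1)!!/(4a)^j · √(π/(2a)), odd powers integrate to 0; here √(π/(2a)) = 0.80901.
State is unnormalized: ∫|Ψ|² dx = 0.80901, and ∫Ψ*·x²·Ψ dx = 1.3282, so ⟨x²⟩ = 1.3282 / 0.80901.
⟨x²⟩ = 1.6418.

1.64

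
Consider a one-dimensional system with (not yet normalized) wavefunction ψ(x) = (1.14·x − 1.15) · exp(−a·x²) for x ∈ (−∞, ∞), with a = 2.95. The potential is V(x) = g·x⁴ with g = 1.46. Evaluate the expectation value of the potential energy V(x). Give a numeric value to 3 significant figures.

0.0411

⟨V⟩ = ∫ V(x)·|ψ|² dx / ∫|ψ|² dx.
Expand each integrand as polynomial × e^(−2ax²) and use ∫x^(2j)·e^(−2ax²) dx = (2j−1)!!/(4a)^j · √(π/(2a)), odd powers → 0; here √(π/(2a)) = 0.72971.
State is unnormalized: ∫|ψ|² dx = 1.0454, and ∫ψ*·V(x)·ψ dx = 0.042997, so ⟨V⟩ = 0.042997 / 1.0454.
⟨V⟩ = 0.041129.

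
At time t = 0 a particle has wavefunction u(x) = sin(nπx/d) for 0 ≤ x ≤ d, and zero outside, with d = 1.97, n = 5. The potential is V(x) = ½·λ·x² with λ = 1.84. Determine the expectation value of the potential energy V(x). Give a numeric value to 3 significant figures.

⟨V⟩ = ∫ V(x)·|u|² dx / ∫|u|² dx.
With sin²θ = (1 − cos2θ)/2 on 0 ≤ x ≤ d: ∫sin²(nπx/d) dx = d/2, ∫x·sin²(nπx/d) dx = d²/4, ∫x²·sin²(nπx/d) dx = d³·(1/6 − 1/(4n²π²)); higher powers xᵏ the same way, integrating xᵏ·cos(2nπx/d) by parts.
State is unnormalized: ∫|u|² dx = 0.98500, and ∫u*·V(x)·u dx = 1.1652, so ⟨V⟩ = 1.1652 / 0.98500.
⟨V⟩ = 1.1829.

1.18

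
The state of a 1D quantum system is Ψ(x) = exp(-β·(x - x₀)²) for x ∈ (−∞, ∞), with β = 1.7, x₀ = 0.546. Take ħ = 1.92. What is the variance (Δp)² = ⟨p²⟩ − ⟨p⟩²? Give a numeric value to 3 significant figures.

Compute ⟨p⟩ and ⟨p²⟩ separately; (Δp)² = ⟨p²⟩ − ⟨p⟩².
Gaussian moments (u = x − x₀): ∫u^(2j)·e^(−2βu²) du = (2j−1)!!/(4β)^j · √(π/(2β)), odd powers integrate to 0; here √(π/(2β)) = 0.96125. Derivatives: d/dx e^(−βu²) = −2βu·e^(−βu²), d²/dx² e^(−βu²) = (4β²u² − 2β)·e^(−βu²).
Normalization: ∫|Ψ|² dx = 0.96125.
⟨p⟩ = 0.0000 and ⟨p²⟩ = 6.2669.
(Δp)² = 6.2669 − (0.0000)² = 6.2669.

6.27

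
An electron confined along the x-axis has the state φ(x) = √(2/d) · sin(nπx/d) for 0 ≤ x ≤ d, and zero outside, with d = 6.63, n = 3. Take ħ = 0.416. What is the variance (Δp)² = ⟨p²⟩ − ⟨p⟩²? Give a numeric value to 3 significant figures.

0.350

Compute ⟨p⟩ and ⟨p²⟩ separately; (Δp)² = ⟨p²⟩ − ⟨p⟩².
d/dx sin(nπx/d) = (nπ/d)·cos(nπx/d) and d²/dx² sin(nπx/d) = −(nπ/d)²·sin(nπx/d); on 0 ≤ x ≤ d, ∫sin²(nπx/d) dx = d/2 and ∫sin(nπx/d)·cos(nπx/d) dx = 0.
⟨p⟩ = 0.0000 and ⟨p²⟩ = 0.34971.
(Δp)² = 0.34971 − (0.0000)² = 0.34971.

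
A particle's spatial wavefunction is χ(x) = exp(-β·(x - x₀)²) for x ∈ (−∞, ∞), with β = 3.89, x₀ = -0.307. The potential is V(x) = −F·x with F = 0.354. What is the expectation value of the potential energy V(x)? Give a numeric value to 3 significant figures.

0.109

⟨V⟩ = ∫ V(x)·|χ|² dx / ∫|χ|² dx.
Gaussian moments (u = x − x₀): ∫u^(2j)·e^(−2βu²) du = (2j−1)!!/(4β)^j · √(π/(2β)), odd powers integrate to 0; here √(π/(2β)) = 0.63546.
State is unnormalized: ∫|χ|² dx = 0.63546, and ∫χ*·V(x)·χ dx = 0.069060, so ⟨V⟩ = 0.069060 / 0.63546.
⟨V⟩ = 0.10868.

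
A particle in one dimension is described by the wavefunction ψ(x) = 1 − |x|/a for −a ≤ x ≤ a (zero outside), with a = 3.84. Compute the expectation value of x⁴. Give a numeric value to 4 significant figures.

6.212

⟨x⁴⟩ = ∫ x⁴·|ψ|² dx / ∫|ψ|² dx (integrals over the domain).
ψ is even, so ∫ over [−a, a] = 2∫₀ᵃ with ψ = 1 − x/a there: ∫₀ᵃ (1 − x/a)² dx = a/3, ∫₀ᵃ x²(1 − x/a)² dx = a³/30, ∫₀ᵃ x⁴(1 − x/a)² dx = a⁵/105.
State is unnormalized: ∫|ψ|² dx = 2.5600, and ∫ψ*·x⁴·ψ dx = 15.904, so ⟨x⁴⟩ = 15.904 / 2.5600.
⟨x⁴⟩ = 6.2124.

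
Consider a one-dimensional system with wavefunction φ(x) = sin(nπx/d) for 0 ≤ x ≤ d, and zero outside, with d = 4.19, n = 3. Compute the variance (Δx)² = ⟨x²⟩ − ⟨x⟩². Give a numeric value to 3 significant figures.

Compute ⟨x⟩ and ⟨x²⟩ separately, then (Δx)² = ⟨x²⟩ − ⟨x⟩².
With sin²θ = (1 − cos2θ)/2 on 0 ≤ x ≤ d: ∫sin²(nπx/d) dx = d/2, ∫x·sin²(nπx/d) dx = d²/4, ∫x²·sin²(nπx/d) dx = d³·(1/6 − 1/(4n²π²)); higher powers xᵏ the same way, integrating xᵏ·cos(2nπx/d) by parts.
Normalization: ∫|φ|² dx = 2.0950.
⟨x⟩ = 2.0950 and ⟨x²⟩ = 5.7532.
(Δx)² = 5.7532 − (2.0950)² = 1.3642.

1.36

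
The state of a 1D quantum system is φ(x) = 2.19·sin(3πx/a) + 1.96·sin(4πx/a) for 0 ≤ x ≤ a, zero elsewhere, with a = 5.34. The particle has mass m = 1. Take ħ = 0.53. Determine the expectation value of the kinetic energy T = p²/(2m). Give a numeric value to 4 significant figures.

0.5888

T = −(ħ²/2m) d²/dx², so ⟨T⟩ = −(ħ²/2m) ∫ φ*·φ'' dx / ∫|φ|² dx; with m = 1.
d²/dx² sin(jπx/a) = −(jπ/a)²·sin(jπx/a); on 0 ≤ x ≤ a, ∫sin²(jπx/a) dx = a/2 and ∫sin(jπx/a)·sin(lπx/a) dx = 0 for j ≠ l, so only diagonal terms survive in ∫|φ|² and ∫φ·φ″; ∫φ·φ′ dx = [φ²/2] between the walls = 0.
State is unnormalized: ∫|φ|² dx = 23.063, and ∫φ*·(−ħ²/2m · φ'') dx = 13.580, so ⟨T⟩ = 13.580 / 23.063.
⟨T⟩ = 0.58884.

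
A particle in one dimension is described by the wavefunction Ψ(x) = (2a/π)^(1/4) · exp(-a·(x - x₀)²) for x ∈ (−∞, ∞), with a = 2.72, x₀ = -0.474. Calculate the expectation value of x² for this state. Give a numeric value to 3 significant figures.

0.317

⟨x²⟩ = ∫ x²·|Ψ|² dx (integrals over the domain).
Gaussian moments (u = x − x₀): ∫u^(2j)·e^(−2au²) du = (2j−1)!!/(4a)^j · √(π/(2a)), odd powers integrate to 0; here √(π/(2a)) = 0.75993.
⟨x²⟩ = 0.31659.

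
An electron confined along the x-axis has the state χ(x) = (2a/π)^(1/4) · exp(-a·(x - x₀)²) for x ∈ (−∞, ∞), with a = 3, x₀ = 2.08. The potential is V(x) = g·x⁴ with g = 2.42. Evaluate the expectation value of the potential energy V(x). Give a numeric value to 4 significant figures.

50.58

⟨V⟩ = ∫ V(x)·|χ|² dx.
Gaussian moments (u = x − x₀): ∫u^(2j)·e^(−2au²) du = (2j−1)!!/(4a)^j · √(π/(2a)), odd powers integrate to 0; here √(π/(2a)) = 0.72360.
⟨V⟩ = 50.582.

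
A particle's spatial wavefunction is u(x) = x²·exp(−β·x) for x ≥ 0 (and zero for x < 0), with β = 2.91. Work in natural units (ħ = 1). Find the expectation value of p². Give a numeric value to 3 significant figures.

2.82

p² u = −ħ² d²u/dx²; ⟨p²⟩ = −ħ² ∫ u*·u'' dx / ∫|u|² dx.
Differentiate x²·exp(−β·x) with the product rule; every integrand then reduces to terms xʲ·e^(−2βx) on [0, ∞), with ∫₀^∞ xʲ·e^(−2βx) dx = j!/(2β)^(j+1).
State is unnormalized: ∫|u|² dx = 0.0035942, and ∫u*·(−ħ² u'') dx = 0.010145, so ⟨p²⟩ = 0.010145 / 0.0035942.
⟨p²⟩ = 2.8227.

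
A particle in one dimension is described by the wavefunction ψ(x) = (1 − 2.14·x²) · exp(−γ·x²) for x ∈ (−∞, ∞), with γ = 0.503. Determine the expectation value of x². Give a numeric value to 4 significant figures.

2.541

⟨x²⟩ = ∫ x²·|ψ|² dx / ∫|ψ|² dx (integrals over the domain).
Expand each integrand as polynomial × e^(−2γx²) and use ∫x^(2j)·e^(−2γx²) dx = (2j−1)!!/(4γ)^j · √(π/(2γ)), odd powers → 0; here √(π/(2γ)) = 1.7672.
State is unnormalized: ∫|ψ|² dx = 4.0055, and ∫ψ*·x²·ψ dx = 10.177, so ⟨x²⟩ = 10.177 / 4.0055.
⟨x²⟩ = 2.5409.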